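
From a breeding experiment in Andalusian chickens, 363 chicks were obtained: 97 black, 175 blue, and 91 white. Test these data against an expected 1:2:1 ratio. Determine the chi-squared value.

0.664

Under the 1:2:1 hypothesis (Σ ratio = 4, N = 363):
  black: 363 × 1/4 = 90.75
  blue: 363 × 2/4 = 181.5
  white: 363 × 1/4 = 90.75
χ² = Σ (O − E)² / E
  black: (97 − 90.75)² / 90.75 = 0.4304
  blue: (175 − 181.5)² / 181.5 = 0.2328
  white: (91 − 90.75)² / 90.75 = 0.0007
χ² = 0.4304 + 0.2328 + 0.0007 = 0.6639 ≈ 0.664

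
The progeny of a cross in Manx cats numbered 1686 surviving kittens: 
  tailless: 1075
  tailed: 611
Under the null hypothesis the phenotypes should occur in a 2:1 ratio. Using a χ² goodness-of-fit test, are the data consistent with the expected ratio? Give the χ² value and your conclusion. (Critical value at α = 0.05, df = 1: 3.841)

Total ratio parts = 3. Expected numbers out of 1686:
  tailless: 1686 × 2/3 = 1124
  tailed: 1686 × 1/3 = 562
χ² = Σ (O − E)² / E
  tailless: (1075 − 1124)² / 1124 = 2.1361
  tailed: (611 − 562)² / 562 = 4.2722
χ² = 2.1361 + 4.2722 = 6.4083 ≈ 6.408
Degrees of freedom = 2 − 1 = 1; critical value at α = 0.05 is 3.841.
Since 6.408 > 3.841, we reject the null hypothesis — the data do not fit the 2:1 ratio.

6.408; not consistent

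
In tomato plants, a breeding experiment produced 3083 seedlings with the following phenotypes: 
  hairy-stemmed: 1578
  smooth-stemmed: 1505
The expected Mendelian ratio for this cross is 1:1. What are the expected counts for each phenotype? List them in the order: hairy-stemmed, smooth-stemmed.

The 1:1 ratio has 2 parts, so with N = 3083 the expected counts are:
  hairy-stemmed: 3083 × 1/2 = 1541.5
  smooth-stemmed: 3083 × 1/2 = 1541.5

1541.5, 1541.5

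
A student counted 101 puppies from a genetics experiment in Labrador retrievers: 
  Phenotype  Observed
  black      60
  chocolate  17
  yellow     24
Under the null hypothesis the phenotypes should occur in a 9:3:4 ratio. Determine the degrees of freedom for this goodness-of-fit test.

A goodness-of-fit test with 3 phenotype classes has df = 3 − 1 = 2.

2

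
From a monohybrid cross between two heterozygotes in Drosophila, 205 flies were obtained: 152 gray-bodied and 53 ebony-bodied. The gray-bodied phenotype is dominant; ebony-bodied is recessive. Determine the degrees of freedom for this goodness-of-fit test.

For a monohybrid cross between heterozygotes with complete dominance, the expected phenotypic ratio is 3:1.
A goodness-of-fit test with 2 phenotype classes has df = 2 − 1 = 1.

1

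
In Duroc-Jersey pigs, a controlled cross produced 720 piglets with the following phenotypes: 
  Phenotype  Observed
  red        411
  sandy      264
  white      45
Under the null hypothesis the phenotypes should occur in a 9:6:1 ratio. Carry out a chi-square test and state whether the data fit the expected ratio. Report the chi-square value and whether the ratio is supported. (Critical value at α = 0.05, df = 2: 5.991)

The 9:6:1 ratio has 16 parts, so with N = 720 the expected counts are:
  red: 720 × 9/16 = 405
  sandy: 720 × 6/16 = 270
  white: 720 × 1/16 = 45
χ² = Σ (O − E)² / E
  red: (411 − 405)² / 405 = 0.0889
  sandy: (264 − 270)² / 270 = 0.1333
  white: (45 − 45)² / 45 = 0.0000
χ² = 0.0889 + 0.1333 + 0.0000 = 0.2222 ≈ 0.222
Degrees of freedom = 3 − 1 = 2; critical value at α = 0.05 is 5.991.
Since 0.222 < 5.991, we fail to reject the null hypothesis — the data are consistent with the 9:6:1 ratio.

0.222; consistent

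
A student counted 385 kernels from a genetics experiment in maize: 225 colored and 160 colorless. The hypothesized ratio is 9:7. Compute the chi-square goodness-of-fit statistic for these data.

0.751

The 9:7 ratio has 16 parts, so with N = 385 the expected counts are:
  colored: 385 × 9/16 = 216.5625
  colorless: 385 × 7/16 = 168.4375
χ² = Σ (O − E)² / E
  colored: (225 − 216.5625)² / 216.5625 = 0.3287
  colorless: (160 − 168.4375)² / 168.4375 = 0.4227
χ² = 0.3287 + 0.4227 = 0.7514 ≈ 0.751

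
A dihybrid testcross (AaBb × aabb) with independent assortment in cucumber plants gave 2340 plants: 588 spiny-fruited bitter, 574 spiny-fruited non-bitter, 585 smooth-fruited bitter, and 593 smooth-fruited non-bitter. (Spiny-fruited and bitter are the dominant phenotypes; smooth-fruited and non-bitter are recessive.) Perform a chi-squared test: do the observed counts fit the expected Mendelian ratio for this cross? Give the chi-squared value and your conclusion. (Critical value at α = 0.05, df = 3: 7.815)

A dihybrid testcross with independent assortment gives a 1:1:1:1 ratio.
The 1:1:1:1 ratio has 4 parts, so with N = 2340 the expected counts are:
  spiny-fruited bitter: 2340 × 1/4 = 585
  spiny-fruited non-bitter: 2340 × 1/4 = 585
  smooth-fruited bitter: 2340 × 1/4 = 585
  smooth-fruited non-bitter: 2340 × 1/4 = 585
χ² = Σ (O − E)² / E
  spiny-fruited bitter: (588 − 585)² / 585 = 0.0154
  spiny-fruited non-bitter: (574 − 585)² / 585 = 0.2068
  smooth-fruited bitter: (585 − 585)² / 585 = 0.0000
  smooth-fruited non-bitter: (593 − 585)² / 585 = 0.1094
χ² = 0.0154 + 0.2068 + 0.0000 + 0.1094 = 0.3316 ≈ 0.332
Degrees of freedom = 4 − 1 = 3; critical value at α = 0.05 is 7.815.
Since 0.332 < 7.815, we fail to reject the null hypothesis — the data are consistent with the 1:1:1:1 ratio.

0.332; consistent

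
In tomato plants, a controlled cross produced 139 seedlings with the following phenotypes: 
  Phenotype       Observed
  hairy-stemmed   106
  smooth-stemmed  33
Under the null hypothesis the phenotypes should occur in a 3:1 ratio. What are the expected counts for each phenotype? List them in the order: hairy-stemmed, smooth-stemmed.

Total ratio parts = 4. Expected numbers out of 139:
  hairy-stemmed: 139 × 3/4 = 104.25
  smooth-stemmed: 139 × 1/4 = 34.75

104.25, 34.75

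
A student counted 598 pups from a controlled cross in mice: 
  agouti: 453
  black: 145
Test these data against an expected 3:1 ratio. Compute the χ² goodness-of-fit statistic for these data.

0.181

Under the 3:1 hypothesis (Σ ratio = 4, N = 598):
  agouti: 598 × 3/4 = 448.5
  black: 598 × 1/4 = 149.5
χ² = Σ (O − E)² / E
  agouti: (453 − 448.5)² / 448.5 = 0.0452
  black: (145 − 149.5)² / 149.5 = 0.1355
χ² = 0.0452 + 0.1355 = 0.1807 ≈ 0.181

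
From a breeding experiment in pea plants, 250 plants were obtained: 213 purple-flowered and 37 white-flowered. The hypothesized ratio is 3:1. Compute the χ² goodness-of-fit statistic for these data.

13.872

Total ratio parts = 4. Expected numbers out of 250:
  purple-flowered: 250 × 3/4 = 187.5
  white-flowered: 250 × 1/4 = 62.5
χ² = Σ (O − E)² / E
  purple-flowered: (213 − 187.5)² / 187.5 = 3.4680
  white-flowered: (37 − 62.5)² / 62.5 = 10.4040
χ² = 3.4680 + 10.4040 = 13.872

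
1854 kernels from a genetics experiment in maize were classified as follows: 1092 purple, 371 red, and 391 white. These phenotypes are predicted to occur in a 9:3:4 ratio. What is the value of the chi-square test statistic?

15.226

The 9:3:4 ratio has 16 parts, so with N = 1854 the expected counts are:
  purple: 1854 × 9/16 = 1042.875
  red: 1854 × 3/16 = 347.625
  white: 1854 × 4/16 = 463.5
χ² = Σ (O − E)² / E
  purple: (1092 − 1042.875)² / 1042.875 = 2.3141
  red: (371 − 347.625)² / 347.625 = 1.5718
  white: (391 − 463.5)² / 463.5 = 11.3403
χ² = 2.3141 + 1.5718 + 11.3403 = 15.2262 ≈ 15.226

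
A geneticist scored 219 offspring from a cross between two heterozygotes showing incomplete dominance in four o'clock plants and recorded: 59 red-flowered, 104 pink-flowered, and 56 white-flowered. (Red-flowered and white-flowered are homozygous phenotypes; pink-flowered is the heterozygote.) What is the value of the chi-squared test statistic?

0.635

With incomplete dominance, a heterozygote × heterozygote cross gives a 1:2:1 phenotypic ratio.
The 1:2:1 ratio has 4 parts, so with N = 219 the expected counts are:
  red-flowered: 219 × 1/4 = 54.75
  pink-flowered: 219 × 2/4 = 109.5
  white-flowered: 219 × 1/4 = 54.75
χ² = Σ (O − E)² / E
  red-flowered: (59 − 54.75)² / 54.75 = 0.3299
  pink-flowered: (104 − 109.5)² / 109.5 = 0.2763
  white-flowered: (56 − 54.75)² / 54.75 = 0.0285
χ² = 0.3299 + 0.2763 + 0.0285 = 0.6347 ≈ 0.635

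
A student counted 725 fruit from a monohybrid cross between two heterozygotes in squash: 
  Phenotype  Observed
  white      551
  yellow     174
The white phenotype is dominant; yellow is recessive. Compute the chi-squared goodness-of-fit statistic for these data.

0.387

For a monohybrid cross between heterozygotes with complete dominance, the expected phenotypic ratio is 3:1.
The 3:1 ratio has 4 parts, so with N = 725 the expected counts are:
  white: 725 × 3/4 = 543.75
  yellow: 725 × 1/4 = 181.25
χ² = Σ (O − E)² / E
  white: (551 − 543.75)² / 543.75 = 0.0967
  yellow: (174 − 181.25)² / 181.25 = 0.2900
χ² = 0.0967 + 0.2900 = 0.3867 ≈ 0.387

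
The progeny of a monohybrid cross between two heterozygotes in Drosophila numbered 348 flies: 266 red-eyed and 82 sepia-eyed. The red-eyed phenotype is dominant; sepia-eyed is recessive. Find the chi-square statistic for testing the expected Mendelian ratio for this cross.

0.383

For a monohybrid cross between heterozygotes with complete dominance, the expected phenotypic ratio is 3:1.
Under the 3:1 hypothesis (Σ ratio = 4, N = 348):
  red-eyed: 348 × 3/4 = 261
  sepia-eyed: 348 × 1/4 = 87
χ² = Σ (O − E)² / E
  red-eyed: (266 − 261)² / 261 = 0.0958
  sepia-eyed: (82 − 87)² / 87 = 0.2874
χ² = 0.0958 + 0.2874 = 0.3832 ≈ 0.383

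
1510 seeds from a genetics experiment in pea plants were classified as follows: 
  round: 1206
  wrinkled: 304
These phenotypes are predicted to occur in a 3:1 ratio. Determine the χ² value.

19.081

The 3:1 ratio has 4 parts, so with N = 1510 the expected counts are:
  round: 1510 × 3/4 = 1132.5
  wrinkled: 1510 × 1/4 = 377.5
χ² = Σ (O − E)² / E
  round: (1206 − 1132.5)² / 1132.5 = 4.7702
  wrinkled: (304 − 377.5)² / 377.5 = 14.3106
χ² = 4.7702 + 14.3106 = 19.0808 ≈ 19.081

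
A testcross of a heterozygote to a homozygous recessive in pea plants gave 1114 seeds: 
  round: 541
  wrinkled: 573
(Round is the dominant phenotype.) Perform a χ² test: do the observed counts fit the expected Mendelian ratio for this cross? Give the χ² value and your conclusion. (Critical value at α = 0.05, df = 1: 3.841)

0.919; consistent

A testcross of a heterozygote (Aa × aa) gives a 1:1 phenotypic ratio.
The 1:1 ratio has 2 parts, so with N = 1114 the expected counts are:
  round: 1114 × 1/2 = 557
  wrinkled: 1114 × 1/2 = 557
χ² = Σ (O − E)² / E
  round: (541 − 557)² / 557 = 0.4596
  wrinkled: (573 − 557)² / 557 = 0.4596
χ² = 0.4596 + 0.4596 = 0.9192 ≈ 0.919
Degrees of freedom = 2 − 1 = 1; critical value at α = 0.05 is 3.841.
Since 0.919 < 3.841, we fail to reject the null hypothesis — the data are consistent with the 1:1 ratio.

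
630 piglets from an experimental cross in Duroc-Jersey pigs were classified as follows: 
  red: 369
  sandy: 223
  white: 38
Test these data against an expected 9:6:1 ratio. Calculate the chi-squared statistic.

Under the 9:6:1 hypothesis (Σ ratio = 16, N = 630):
  red: 630 × 9/16 = 354.375
  sandy: 630 × 6/16 = 236.25
  white: 630 × 1/16 = 39.375
χ² = Σ (O − E)² / E
  red: (369 − 354.375)² / 354.375 = 0.6036
  sandy: (223 − 236.25)² / 236.25 = 0.7431
  white: (38 − 39.375)² / 39.375 = 0.0480
χ² = 0.6036 + 0.7431 + 0.0480 = 1.3947 ≈ 1.395

1.395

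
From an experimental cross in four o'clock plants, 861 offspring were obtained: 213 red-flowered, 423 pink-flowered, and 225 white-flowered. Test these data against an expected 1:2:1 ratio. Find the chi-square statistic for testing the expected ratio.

The 1:2:1 ratio has 4 parts, so with N = 861 the expected counts are:
  red-flowered: 861 × 1/4 = 215.25
  pink-flowered: 861 × 2/4 = 430.5
  white-flowered: 861 × 1/4 = 215.25
χ² = Σ (O − E)² / E
  red-flowered: (213 − 215.25)² / 215.25 = 0.0235
  pink-flowered: (423 − 430.5)² / 430.5 = 0.1307
  white-flowered: (225 − 215.25)² / 215.25 = 0.4416
χ² = 0.0235 + 0.1307 + 0.4416 = 0.5958 ≈ 0.596

0.596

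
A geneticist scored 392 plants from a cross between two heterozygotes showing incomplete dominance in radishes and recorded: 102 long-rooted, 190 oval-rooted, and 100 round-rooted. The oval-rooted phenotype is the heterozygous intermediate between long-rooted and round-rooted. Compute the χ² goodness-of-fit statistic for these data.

With incomplete dominance, a heterozygote × heterozygote cross gives a 1:2:1 phenotypic ratio.
Under the 1:2:1 hypothesis (Σ ratio = 4, N = 392):
  long-rooted: 392 × 1/4 = 98
  oval-rooted: 392 × 2/4 = 196
  round-rooted: 392 × 1/4 = 98
χ² = Σ (O − E)² / E
  long-rooted: (102 − 98)² / 98 = 0.1633
  oval-rooted: (190 − 196)² / 196 = 0.1837
  round-rooted: (100 − 98)² / 98 = 0.0408
χ² = 0.1633 + 0.1837 + 0.0408 = 0.3878 ≈ 0.388

0.388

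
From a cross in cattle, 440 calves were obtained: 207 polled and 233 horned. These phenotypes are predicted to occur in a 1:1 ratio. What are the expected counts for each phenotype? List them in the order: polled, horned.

220, 220

Under the 1:1 hypothesis (Σ ratio = 2, N = 440):
  polled: 440 × 1/2 = 220
  horned: 440 × 1/2 = 220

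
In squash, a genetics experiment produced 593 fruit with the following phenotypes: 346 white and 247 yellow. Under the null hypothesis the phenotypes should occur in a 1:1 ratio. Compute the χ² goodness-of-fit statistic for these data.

16.528

Under the 1:1 hypothesis (Σ ratio = 2, N = 593):
  white: 593 × 1/2 = 296.5
  yellow: 593 × 1/2 = 296.5
χ² = Σ (O − E)² / E
  white: (346 − 296.5)² / 296.5 = 8.2639
  yellow: (247 − 296.5)² / 296.5 = 8.2639
χ² = 8.2639 + 8.2639 = 16.5278 ≈ 16.528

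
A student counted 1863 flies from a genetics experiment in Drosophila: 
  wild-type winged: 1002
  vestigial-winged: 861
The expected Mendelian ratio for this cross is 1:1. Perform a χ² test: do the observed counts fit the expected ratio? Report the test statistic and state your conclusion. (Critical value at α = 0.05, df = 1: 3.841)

Expected counts for N = 1863 under a 1:1 ratio (total parts = 2):
  wild-type winged: 1863 × 1/2 = 931.5
  vestigial-winged: 1863 × 1/2 = 931.5
χ² = Σ (O − E)² / E
  wild-type winged: (1002 − 931.5)² / 931.5 = 5.3357
  vestigial-winged: (861 − 931.5)² / 931.5 = 5.3357
χ² = 5.3357 + 5.3357 = 10.6714 ≈ 10.671
Degrees of freedom = 2 − 1 = 1; critical value at α = 0.05 is 3.841.
Since 10.671 > 3.841, we reject the null hypothesis — the data do not fit the 1:1 ratio.

10.671; not consistent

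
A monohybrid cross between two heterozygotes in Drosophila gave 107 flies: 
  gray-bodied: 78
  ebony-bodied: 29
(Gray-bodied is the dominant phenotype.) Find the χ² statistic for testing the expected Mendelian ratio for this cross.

For a monohybrid cross between heterozygotes with complete dominance, the expected phenotypic ratio is 3:1.
Total ratio parts = 4. Expected numbers out of 107:
  gray-bodied: 107 × 3/4 = 80.25
  ebony-bodied: 107 × 1/4 = 26.75
χ² = Σ (O − E)² / E
  gray-bodied: (78 − 80.25)² / 80.25 = 0.0631
  ebony-bodied: (29 − 26.75)² / 26.75 = 0.1893
χ² = 0.0631 + 0.1893 = 0.2524 ≈ 0.252

0.252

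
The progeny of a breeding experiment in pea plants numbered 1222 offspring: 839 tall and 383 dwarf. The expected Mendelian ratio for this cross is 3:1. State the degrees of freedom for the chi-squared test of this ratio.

A goodness-of-fit test with 2 phenotype classes has df = 2 − 1 = 1.

1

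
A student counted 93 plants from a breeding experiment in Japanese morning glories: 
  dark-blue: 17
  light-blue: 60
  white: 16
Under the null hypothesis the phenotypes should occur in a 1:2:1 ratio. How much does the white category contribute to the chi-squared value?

2.261

Under the 1:2:1 hypothesis (Σ ratio = 4, N = 93):
  dark-blue: 93 × 1/4 = 23.25
  light-blue: 93 × 2/4 = 46.5
  white: 93 × 1/4 = 23.25
Contribution of white: (16 − 23.25)² / 23.25 = 2.2608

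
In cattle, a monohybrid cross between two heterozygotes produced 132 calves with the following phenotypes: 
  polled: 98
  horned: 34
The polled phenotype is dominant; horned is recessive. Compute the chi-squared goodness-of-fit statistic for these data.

0.040

For a monohybrid cross between heterozygotes with complete dominance, the expected phenotypic ratio is 3:1.
Total ratio parts = 4. Expected numbers out of 132:
  polled: 132 × 3/4 = 99
  horned: 132 × 1/4 = 33
χ² = Σ (O − E)² / E
  polled: (98 − 99)² / 99 = 0.0101
  horned: (34 − 33)² / 33 = 0.0303
χ² = 0.0101 + 0.0303 = 0.0404 ≈ 0.040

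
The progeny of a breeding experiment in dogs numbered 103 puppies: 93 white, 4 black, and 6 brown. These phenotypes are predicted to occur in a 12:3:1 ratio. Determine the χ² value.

Expected counts for N = 103 under a 12:3:1 ratio (total parts = 16):
  white: 103 × 12/16 = 77.25
  black: 103 × 3/16 = 19.3125
  brown: 103 × 1/16 = 6.4375
χ² = Σ (O − E)² / E
  white: (93 − 77.25)² / 77.25 = 3.2112
  black: (4 − 19.3125)² / 19.3125 = 12.1410
  brown: (6 − 6.4375)² / 6.4375 = 0.0297
χ² = 3.2112 + 12.1410 + 0.0297 = 15.3819 ≈ 15.382

15.382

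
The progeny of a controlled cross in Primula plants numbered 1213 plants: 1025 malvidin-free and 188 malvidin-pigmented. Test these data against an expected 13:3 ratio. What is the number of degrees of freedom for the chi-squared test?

1

A goodness-of-fit test with 2 phenotype classes has df = 2 − 1 = 1.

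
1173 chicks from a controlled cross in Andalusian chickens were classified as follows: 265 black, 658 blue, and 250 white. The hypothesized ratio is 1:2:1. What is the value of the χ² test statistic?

17.817

Expected counts for N = 1173 under a 1:2:1 ratio (total parts = 4):
  black: 1173 × 1/4 = 293.25
  blue: 1173 × 2/4 = 586.5
  white: 1173 × 1/4 = 293.25
χ² = Σ (O − E)² / E
  black: (265 − 293.25)² / 293.25 = 2.7214
  blue: (658 − 586.5)² / 586.5 = 8.7165
  white: (250 − 293.25)² / 293.25 = 6.3787
χ² = 2.7214 + 8.7165 + 6.3787 = 17.8166 ≈ 17.817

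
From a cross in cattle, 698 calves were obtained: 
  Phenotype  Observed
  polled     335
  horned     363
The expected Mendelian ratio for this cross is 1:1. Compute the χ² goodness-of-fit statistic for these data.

1.123

Under the 1:1 hypothesis (Σ ratio = 2, N = 698):
  polled: 698 × 1/2 = 349
  horned: 698 × 1/2 = 349
χ² = Σ (O − E)² / E
  polled: (335 − 349)² / 349 = 0.5616
  horned: (363 − 349)² / 349 = 0.5616
χ² = 0.5616 + 0.5616 = 1.1232 ≈ 1.123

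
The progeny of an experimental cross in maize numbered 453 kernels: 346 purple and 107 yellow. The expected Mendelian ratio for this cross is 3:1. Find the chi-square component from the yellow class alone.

0.345

The 3:1 ratio has 4 parts, so with N = 453 the expected counts are:
  purple: 453 × 3/4 = 339.75
  yellow: 453 × 1/4 = 113.25
Contribution of yellow: (107 − 113.25)² / 113.25 = 0.3449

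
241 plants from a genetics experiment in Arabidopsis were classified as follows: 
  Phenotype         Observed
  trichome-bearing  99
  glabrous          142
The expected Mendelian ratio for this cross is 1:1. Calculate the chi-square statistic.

Total ratio parts = 2. Expected numbers out of 241:
  trichome-bearing: 241 × 1/2 = 120.5
  glabrous: 241 × 1/2 = 120.5
χ² = Σ (O − E)² / E
  trichome-bearing: (99 − 120.5)² / 120.5 = 3.8361
  glabrous: (142 − 120.5)² / 120.5 = 3.8361
χ² = 3.8361 + 3.8361 = 7.6722 ≈ 7.672

7.672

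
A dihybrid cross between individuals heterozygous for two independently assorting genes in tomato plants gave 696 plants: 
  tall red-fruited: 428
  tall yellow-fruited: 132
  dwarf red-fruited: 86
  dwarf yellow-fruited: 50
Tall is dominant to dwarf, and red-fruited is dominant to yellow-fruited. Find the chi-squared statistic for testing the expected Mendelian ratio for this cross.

A dihybrid F₂ with independent assortment and complete dominance at both loci gives a 9:3:3:1 phenotypic ratio.
Under the 9:3:3:1 hypothesis (Σ ratio = 16, N = 696):
  tall red-fruited: 696 × 9/16 = 391.5
  tall yellow-fruited: 696 × 3/16 = 130.5
  dwarf red-fruited: 696 × 3/16 = 130.5
  dwarf yellow-fruited: 696 × 1/16 = 43.5
χ² = Σ (O − E)² / E
  tall red-fruited: (428 − 391.5)² / 391.5 = 3.4029
  tall yellow-fruited: (132 − 130.5)² / 130.5 = 0.0172
  dwarf red-fruited: (86 − 130.5)² / 130.5 = 15.1743
  dwarf yellow-fruited: (50 − 43.5)² / 43.5 = 0.9713
χ² = 3.4029 + 0.0172 + 15.1743 + 0.9713 = 19.5657 ≈ 19.566

19.566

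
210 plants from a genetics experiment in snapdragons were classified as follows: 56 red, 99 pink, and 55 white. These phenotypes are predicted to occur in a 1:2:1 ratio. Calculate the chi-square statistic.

0.695

The 1:2:1 ratio has 4 parts, so with N = 210 the expected counts are:
  red: 210 × 1/4 = 52.5
  pink: 210 × 2/4 = 105
  white: 210 × 1/4 = 52.5
χ² = Σ (O − E)² / E
  red: (56 − 52.5)² / 52.5 = 0.2333
  pink: (99 − 105)² / 105 = 0.3429
  white: (55 − 52.5)² / 52.5 = 0.1190
χ² = 0.2333 + 0.3429 + 0.1190 = 0.6952 ≈ 0.695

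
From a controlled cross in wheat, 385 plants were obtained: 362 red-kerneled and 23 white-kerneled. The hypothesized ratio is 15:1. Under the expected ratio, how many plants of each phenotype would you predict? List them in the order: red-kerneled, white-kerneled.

Under the 15:1 hypothesis (Σ ratio = 16, N = 385):
  red-kerneled: 385 × 15/16 = 360.9375
  white-kerneled: 385 × 1/16 = 24.0625

360.9375, 24.0625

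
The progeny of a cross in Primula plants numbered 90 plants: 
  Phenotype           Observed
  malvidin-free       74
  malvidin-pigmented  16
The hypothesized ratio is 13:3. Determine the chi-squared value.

0.056

The 13:3 ratio has 16 parts, so with N = 90 the expected counts are:
  malvidin-free: 90 × 13/16 = 73.125
  malvidin-pigmented: 90 × 3/16 = 16.875
χ² = Σ (O − E)² / E
  malvidin-free: (74 − 73.125)² / 73.125 = 0.0105
  malvidin-pigmented: (16 − 16.875)² / 16.875 = 0.0454
χ² = 0.0105 + 0.0454 = 0.0559 ≈ 0.056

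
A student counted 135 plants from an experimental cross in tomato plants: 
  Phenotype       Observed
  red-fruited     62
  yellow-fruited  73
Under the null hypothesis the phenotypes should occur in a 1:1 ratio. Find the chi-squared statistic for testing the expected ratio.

0.896

Total ratio parts = 2. Expected numbers out of 135:
  red-fruited: 135 × 1/2 = 67.5
  yellow-fruited: 135 × 1/2 = 67.5
χ² = Σ (O − E)² / E
  red-fruited: (62 − 67.5)² / 67.5 = 0.4481
  yellow-fruited: (73 − 67.5)² / 67.5 = 0.4481
χ² = 0.4481 + 0.4481 = 0.8962 ≈ 0.896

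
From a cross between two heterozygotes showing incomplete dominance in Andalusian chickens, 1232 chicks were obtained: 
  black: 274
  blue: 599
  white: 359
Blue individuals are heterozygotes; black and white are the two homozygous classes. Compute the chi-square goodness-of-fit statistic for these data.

With incomplete dominance, a heterozygote × heterozygote cross gives a 1:2:1 phenotypic ratio.
Under the 1:2:1 hypothesis (Σ ratio = 4, N = 1232):
  black: 1232 × 1/4 = 308
  blue: 1232 × 2/4 = 616
  white: 1232 × 1/4 = 308
χ² = Σ (O − E)² / E
  black: (274 − 308)² / 308 = 3.7532
  blue: (599 − 616)² / 616 = 0.4692
  white: (359 − 308)² / 308 = 8.4448
χ² = 3.7532 + 0.4692 + 8.4448 = 12.6672 ≈ 12.667

12.667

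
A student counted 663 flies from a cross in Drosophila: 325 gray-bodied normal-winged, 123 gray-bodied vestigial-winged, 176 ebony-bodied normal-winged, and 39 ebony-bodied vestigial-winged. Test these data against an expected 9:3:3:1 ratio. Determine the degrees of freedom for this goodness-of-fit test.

3

A goodness-of-fit test with 4 phenotype classes has df = 4 − 1 = 3.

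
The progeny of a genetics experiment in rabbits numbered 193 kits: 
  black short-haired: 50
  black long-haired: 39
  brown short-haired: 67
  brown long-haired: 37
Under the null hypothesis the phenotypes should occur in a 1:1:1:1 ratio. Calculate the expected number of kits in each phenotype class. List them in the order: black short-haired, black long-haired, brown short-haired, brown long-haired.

48.25, 48.25, 48.25, 48.25

The 1:1:1:1 ratio has 4 parts, so with N = 193 the expected counts are:
  black short-haired: 193 × 1/4 = 48.25
  black long-haired: 193 × 1/4 = 48.25
  brown short-haired: 193 × 1/4 = 48.25
  brown long-haired: 193 × 1/4 = 48.25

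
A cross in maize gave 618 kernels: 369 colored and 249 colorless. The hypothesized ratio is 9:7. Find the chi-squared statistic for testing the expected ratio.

3.004

Total ratio parts = 16. Expected numbers out of 618:
  colored: 618 × 9/16 = 347.625
  colorless: 618 × 7/16 = 270.375
χ² = Σ (O − E)² / E
  colored: (369 − 347.625)² / 347.625 = 1.3143
  colorless: (249 − 270.375)² / 270.375 = 1.6898
χ² = 1.3143 + 1.6898 = 3.0041 ≈ 3.004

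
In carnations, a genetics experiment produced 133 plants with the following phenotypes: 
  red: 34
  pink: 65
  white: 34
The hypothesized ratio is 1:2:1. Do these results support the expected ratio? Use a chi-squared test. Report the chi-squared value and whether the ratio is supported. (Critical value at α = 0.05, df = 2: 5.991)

Under the 1:2:1 hypothesis (Σ ratio = 4, N = 133):
  red: 133 × 1/4 = 33.25
  pink: 133 × 2/4 = 66.5
  white: 133 × 1/4 = 33.25
χ² = Σ (O − E)² / E
  red: (34 − 33.25)² / 33.25 = 0.0169
  pink: (65 − 66.5)² / 66.5 = 0.0338
  white: (34 − 33.25)² / 33.25 = 0.0169
χ² = 0.0169 + 0.0338 + 0.0169 = 0.0676 ≈ 0.068
Degrees of freedom = 3 − 1 = 2; critical value at α = 0.05 is 5.991.
Since 0.068 < 5.991, we fail to reject the null hypothesis — the data are consistent with the 1:2:1 ratio.

0.068; consistent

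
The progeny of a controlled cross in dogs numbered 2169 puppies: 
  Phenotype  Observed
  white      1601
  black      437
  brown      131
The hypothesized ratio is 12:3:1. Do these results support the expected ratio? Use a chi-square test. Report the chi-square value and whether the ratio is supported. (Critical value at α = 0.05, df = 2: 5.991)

The 12:3:1 ratio has 16 parts, so with N = 2169 the expected counts are:
  white: 2169 × 12/16 = 1626.75
  black: 2169 × 3/16 = 406.6875
  brown: 2169 × 1/16 = 135.5625
χ² = Σ (O − E)² / E
  white: (1601 − 1626.75)² / 1626.75 = 0.4076
  black: (437 − 406.6875)² / 406.6875 = 2.2593
  brown: (131 − 135.5625)² / 135.5625 = 0.1536
χ² = 0.4076 + 2.2593 + 0.1536 = 2.8205 ≈ 2.821
Degrees of freedom = 3 − 1 = 2; critical value at α = 0.05 is 5.991.
Since 2.821 < 5.991, we fail to reject the null hypothesis — the data are consistent with the 12:3:1 ratio.

2.821; consistent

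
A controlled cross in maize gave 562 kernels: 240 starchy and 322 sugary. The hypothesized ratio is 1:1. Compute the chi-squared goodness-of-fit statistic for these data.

11.964

Under the 1:1 hypothesis (Σ ratio = 2, N = 562):
  starchy: 562 × 1/2 = 281
  sugary: 562 × 1/2 = 281
χ² = Σ (O − E)² / E
  starchy: (240 − 281)² / 281 = 5.9822
  sugary: (322 − 281)² / 281 = 5.9822
χ² = 5.9822 + 5.9822 = 11.9644 ≈ 11.964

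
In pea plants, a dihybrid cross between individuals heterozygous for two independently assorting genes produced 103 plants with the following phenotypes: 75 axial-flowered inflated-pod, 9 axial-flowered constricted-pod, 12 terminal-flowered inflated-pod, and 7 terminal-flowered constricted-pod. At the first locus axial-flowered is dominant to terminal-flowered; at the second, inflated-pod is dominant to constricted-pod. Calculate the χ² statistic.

13.350

A dihybrid F₂ with independent assortment and complete dominance at both loci gives a 9:3:3:1 phenotypic ratio.
Under the 9:3:3:1 hypothesis (Σ ratio = 16, N = 103):
  axial-flowered inflated-pod: 103 × 9/16 = 57.9375
  axial-flowered constricted-pod: 103 × 3/16 = 19.3125
  terminal-flowered inflated-pod: 103 × 3/16 = 19.3125
  terminal-flowered constricted-pod: 103 × 1/16 = 6.4375
χ² = Σ (O − E)² / E
  axial-flowered inflated-pod: (75 − 57.9375)² / 57.9375 = 5.0249
  axial-flowered constricted-pod: (9 − 19.3125)² / 19.3125 = 5.5067
  terminal-flowered inflated-pod: (12 − 19.3125)² / 19.3125 = 2.7688
  terminal-flowered constricted-pod: (7 − 6.4375)² / 6.4375 = 0.0492
χ² = 5.0249 + 5.5067 + 2.7688 + 0.0492 = 13.3496 ≈ 13.350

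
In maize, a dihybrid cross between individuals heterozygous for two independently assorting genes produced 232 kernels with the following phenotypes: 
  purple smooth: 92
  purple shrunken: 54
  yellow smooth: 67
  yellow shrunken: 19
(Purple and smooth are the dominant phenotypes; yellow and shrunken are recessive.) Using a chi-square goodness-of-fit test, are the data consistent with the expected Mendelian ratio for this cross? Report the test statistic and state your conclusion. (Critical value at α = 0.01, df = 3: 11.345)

27.985; not consistent

A dihybrid F₂ with independent assortment and complete dominance at both loci gives a 9:3:3:1 phenotypic ratio.
Under the 9:3:3:1 hypothesis (Σ ratio = 16, N = 232):
  purple smooth: 232 × 9/16 = 130.5
  purple shrunken: 232 × 3/16 = 43.5
  yellow smooth: 232 × 3/16 = 43.5
  yellow shrunken: 232 × 1/16 = 14.5
χ² = Σ (O − E)² / E
  purple smooth: (92 − 130.5)² / 130.5 = 11.3582
  purple shrunken: (54 − 43.5)² / 43.5 = 2.5345
  yellow smooth: (67 − 43.5)² / 43.5 = 12.6954
  yellow shrunken: (19 − 14.5)² / 14.5 = 1.3966
χ² = 11.3582 + 2.5345 + 12.6954 + 1.3966 = 27.9847 ≈ 27.985
Degrees of freedom = 4 − 1 = 3; critical value at α = 0.01 is 11.345.
Since 27.985 > 11.345, we reject the null hypothesis — the data do not fit the 9:3:3:1 ratio.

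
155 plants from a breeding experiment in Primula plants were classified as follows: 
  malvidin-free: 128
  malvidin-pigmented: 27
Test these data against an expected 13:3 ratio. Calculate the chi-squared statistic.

The 13:3 ratio has 16 parts, so with N = 155 the expected counts are:
  malvidin-free: 155 × 13/16 = 125.9375
  malvidin-pigmented: 155 × 3/16 = 29.0625
χ² = Σ (O − E)² / E
  malvidin-free: (128 − 125.9375)² / 125.9375 = 0.0338
  malvidin-pigmented: (27 − 29.0625)² / 29.0625 = 0.1464
χ² = 0.0338 + 0.1464 = 0.1802 ≈ 0.180

0.180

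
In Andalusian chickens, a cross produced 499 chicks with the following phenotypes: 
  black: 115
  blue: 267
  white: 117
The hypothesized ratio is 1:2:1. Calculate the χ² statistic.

The 1:2:1 ratio has 4 parts, so with N = 499 the expected counts are:
  black: 499 × 1/4 = 124.75
  blue: 499 × 2/4 = 249.5
  white: 499 × 1/4 = 124.75
χ² = Σ (O − E)² / E
  black: (115 − 124.75)² / 124.75 = 0.7620
  blue: (267 − 249.5)² / 249.5 = 1.2275
  white: (117 − 124.75)² / 124.75 = 0.4815
χ² = 0.7620 + 1.2275 + 0.4815 = 2.471

2.471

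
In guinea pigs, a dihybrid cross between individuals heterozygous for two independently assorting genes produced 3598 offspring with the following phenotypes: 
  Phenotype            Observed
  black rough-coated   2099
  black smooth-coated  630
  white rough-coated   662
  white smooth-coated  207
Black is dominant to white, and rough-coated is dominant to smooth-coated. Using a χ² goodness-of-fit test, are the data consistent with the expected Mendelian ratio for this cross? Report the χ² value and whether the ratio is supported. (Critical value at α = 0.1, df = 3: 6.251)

A dihybrid F₂ with independent assortment and complete dominance at both loci gives a 9:3:3:1 phenotypic ratio.
Total ratio parts = 16. Expected numbers out of 3598:
  black rough-coated: 3598 × 9/16 = 2023.875
  black smooth-coated: 3598 × 3/16 = 674.625
  white rough-coated: 3598 × 3/16 = 674.625
  white smooth-coated: 3598 × 1/16 = 224.875
χ² = Σ (O − E)² / E
  black rough-coated: (2099 − 2023.875)² / 2023.875 = 2.7886
  black smooth-coated: (630 − 674.625)² / 674.625 = 2.9518
  white rough-coated: (662 − 674.625)² / 674.625 = 0.2363
  white smooth-coated: (207 − 224.875)² / 224.875 = 1.4209
χ² = 2.7886 + 2.9518 + 0.2363 + 1.4209 = 7.3976 ≈ 7.398
Degrees of freedom = 4 − 1 = 3; critical value at α = 0.1 is 6.251.
Since 7.398 > 6.251, we reject the null hypothesis — the data do not fit the 9:3:3:1 ratio.

7.398; not consistent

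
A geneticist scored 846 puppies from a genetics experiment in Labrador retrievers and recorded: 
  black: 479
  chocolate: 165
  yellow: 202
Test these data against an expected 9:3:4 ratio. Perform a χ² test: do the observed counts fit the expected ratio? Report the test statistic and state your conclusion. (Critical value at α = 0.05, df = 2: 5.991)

0.703; consistent

Under the 9:3:4 hypothesis (Σ ratio = 16, N = 846):
  black: 846 × 9/16 = 475.875
  chocolate: 846 × 3/16 = 158.625
  yellow: 846 × 4/16 = 211.5
χ² = Σ (O − E)² / E
  black: (479 − 475.875)² / 475.875 = 0.0205
  chocolate: (165 − 158.625)² / 158.625 = 0.2562
  yellow: (202 − 211.5)² / 211.5 = 0.4267
χ² = 0.0205 + 0.2562 + 0.4267 = 0.7034 ≈ 0.703
Degrees of freedom = 3 − 1 = 2; critical value at α = 0.05 is 5.991.
Since 0.703 < 5.991, we fail to reject the null hypothesis — the data are consistent with the 9:3:4 ratio.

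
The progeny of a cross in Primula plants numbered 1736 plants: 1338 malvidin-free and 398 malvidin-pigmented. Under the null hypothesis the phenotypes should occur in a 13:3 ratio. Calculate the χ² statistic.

19.875

Expected counts for N = 1736 under a 13:3 ratio (total parts = 16):
  malvidin-free: 1736 × 13/16 = 1410.5
  malvidin-pigmented: 1736 × 3/16 = 325.5
χ² = Σ (O − E)² / E
  malvidin-free: (1338 − 1410.5)² / 1410.5 = 3.7265
  malvidin-pigmented: (398 − 325.5)² / 325.5 = 16.1482
χ² = 3.7265 + 16.1482 = 19.8747 ≈ 19.875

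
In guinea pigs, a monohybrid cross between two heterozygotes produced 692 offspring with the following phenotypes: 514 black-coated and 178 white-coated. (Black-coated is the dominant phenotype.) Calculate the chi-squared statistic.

0.193

For a monohybrid cross between heterozygotes with complete dominance, the expected phenotypic ratio is 3:1.
Under the 3:1 hypothesis (Σ ratio = 4, N = 692):
  black-coated: 692 × 3/4 = 519
  white-coated: 692 × 1/4 = 173
χ² = Σ (O − E)² / E
  black-coated: (514 − 519)² / 519 = 0.0482
  white-coated: (178 − 173)² / 173 = 0.1445
χ² = 0.0482 + 0.1445 = 0.1927 ≈ 0.193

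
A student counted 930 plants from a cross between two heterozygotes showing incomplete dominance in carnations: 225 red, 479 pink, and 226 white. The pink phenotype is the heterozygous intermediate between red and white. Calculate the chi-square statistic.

With incomplete dominance, a heterozygote × heterozygote cross gives a 1:2:1 phenotypic ratio.
Expected counts for N = 930 under a 1:2:1 ratio (total parts = 4):
  red: 930 × 1/4 = 232.5
  pink: 930 × 2/4 = 465
  white: 930 × 1/4 = 232.5
χ² = Σ (O − E)² / E
  red: (225 − 232.5)² / 232.5 = 0.2419
  pink: (479 − 465)² / 465 = 0.4215
  white: (226 − 232.5)² / 232.5 = 0.1817
χ² = 0.2419 + 0.4215 + 0.1817 = 0.8451 ≈ 0.845

0.845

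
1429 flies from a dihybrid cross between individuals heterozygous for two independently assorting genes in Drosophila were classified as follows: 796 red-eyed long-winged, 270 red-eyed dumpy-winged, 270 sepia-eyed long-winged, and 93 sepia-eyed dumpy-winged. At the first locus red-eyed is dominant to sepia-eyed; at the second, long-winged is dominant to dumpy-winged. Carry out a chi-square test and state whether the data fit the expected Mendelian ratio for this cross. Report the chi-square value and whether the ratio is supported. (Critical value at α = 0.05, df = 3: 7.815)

A dihybrid F₂ with independent assortment and complete dominance at both loci gives a 9:3:3:1 phenotypic ratio.
Under the 9:3:3:1 hypothesis (Σ ratio = 16, N = 1429):
  red-eyed long-winged: 1429 × 9/16 = 803.8125
  red-eyed dumpy-winged: 1429 × 3/16 = 267.9375
  sepia-eyed long-winged: 1429 × 3/16 = 267.9375
  sepia-eyed dumpy-winged: 1429 × 1/16 = 89.3125
χ² = Σ (O − E)² / E
  red-eyed long-winged: (796 − 803.8125)² / 803.8125 = 0.0759
  red-eyed dumpy-winged: (270 − 267.9375)² / 267.9375 = 0.0159
  sepia-eyed long-winged: (270 − 267.9375)² / 267.9375 = 0.0159
  sepia-eyed dumpy-winged: (93 − 89.3125)² / 89.3125 = 0.1522
χ² = 0.0759 + 0.0159 + 0.0159 + 0.1522 = 0.2599 ≈ 0.260
Degrees of freedom = 4 − 1 = 3; critical value at α = 0.05 is 7.815.
Since 0.260 < 7.815, we fail to reject the null hypothesis — the data are consistent with the 9:3:3:1 ratio.

0.260; consistent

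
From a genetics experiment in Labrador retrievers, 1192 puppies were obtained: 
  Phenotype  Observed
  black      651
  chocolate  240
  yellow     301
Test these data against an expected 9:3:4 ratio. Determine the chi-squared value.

1.815

Total ratio parts = 16. Expected numbers out of 1192:
  black: 1192 × 9/16 = 670.5
  chocolate: 1192 × 3/16 = 223.5
  yellow: 1192 × 4/16 = 298
χ² = Σ (O − E)² / E
  black: (651 − 670.5)² / 670.5 = 0.5671
  chocolate: (240 − 223.5)² / 223.5 = 1.2181
  yellow: (301 − 298)² / 298 = 0.0302
χ² = 0.5671 + 1.2181 + 0.0302 = 1.8154 ≈ 1.815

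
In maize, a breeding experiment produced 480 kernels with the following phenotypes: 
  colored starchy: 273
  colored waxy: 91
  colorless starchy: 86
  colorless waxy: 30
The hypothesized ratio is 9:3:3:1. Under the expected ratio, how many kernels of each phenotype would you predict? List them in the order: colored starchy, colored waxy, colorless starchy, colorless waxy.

270, 90, 90, 30

Expected counts for N = 480 under a 9:3:3:1 ratio (total parts = 16):
  colored starchy: 480 × 9/16 = 270
  colored waxy: 480 × 3/16 = 90
  colorless starchy: 480 × 3/16 = 90
  colorless waxy: 480 × 1/16 = 30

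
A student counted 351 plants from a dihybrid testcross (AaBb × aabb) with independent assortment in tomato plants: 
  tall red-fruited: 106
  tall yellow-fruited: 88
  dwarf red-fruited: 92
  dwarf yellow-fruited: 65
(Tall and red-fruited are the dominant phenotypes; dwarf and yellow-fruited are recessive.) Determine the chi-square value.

9.900

A dihybrid testcross with independent assortment gives a 1:1:1:1 ratio.
Under the 1:1:1:1 hypothesis (Σ ratio = 4, N = 351):
  tall red-fruited: 351 × 1/4 = 87.75
  tall yellow-fruited: 351 × 1/4 = 87.75
  dwarf red-fruited: 351 × 1/4 = 87.75
  dwarf yellow-fruited: 351 × 1/4 = 87.75
χ² = Σ (O − E)² / E
  tall red-fruited: (106 − 87.75)² / 87.75 = 3.7956
  tall yellow-fruited: (88 − 87.75)² / 87.75 = 0.0007
  dwarf red-fruited: (92 − 87.75)² / 87.75 = 0.2058
  dwarf yellow-fruited: (65 − 87.75)² / 87.75 = 5.8981
χ² = 3.7956 + 0.0007 + 0.2058 + 5.8981 = 9.9002 ≈ 9.900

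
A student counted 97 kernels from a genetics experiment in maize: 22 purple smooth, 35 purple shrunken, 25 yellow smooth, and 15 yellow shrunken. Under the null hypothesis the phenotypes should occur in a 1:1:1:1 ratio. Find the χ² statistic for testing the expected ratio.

8.526

Total ratio parts = 4. Expected numbers out of 97:
  purple smooth: 97 × 1/4 = 24.25
  purple shrunken: 97 × 1/4 = 24.25
  yellow smooth: 97 × 1/4 = 24.25
  yellow shrunken: 97 × 1/4 = 24.25
χ² = Σ (O − E)² / E
  purple smooth: (22 − 24.25)² / 24.25 = 0.2088
  purple shrunken: (35 − 24.25)² / 24.25 = 4.7655
  yellow smooth: (25 − 24.25)² / 24.25 = 0.0232
  yellow shrunken: (15 − 24.25)² / 24.25 = 3.5284
χ² = 0.2088 + 4.7655 + 0.0232 + 3.5284 = 8.5259 ≈ 8.526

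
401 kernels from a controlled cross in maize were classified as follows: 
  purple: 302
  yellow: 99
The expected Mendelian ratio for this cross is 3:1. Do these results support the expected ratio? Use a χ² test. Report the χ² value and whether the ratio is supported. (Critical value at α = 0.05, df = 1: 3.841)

0.021; consistent

Under the 3:1 hypothesis (Σ ratio = 4, N = 401):
  purple: 401 × 3/4 = 300.75
  yellow: 401 × 1/4 = 100.25
χ² = Σ (O − E)² / E
  purple: (302 − 300.75)² / 300.75 = 0.0052
  yellow: (99 − 100.25)² / 100.25 = 0.0156
χ² = 0.0052 + 0.0156 = 0.0208 ≈ 0.021
Degrees of freedom = 2 − 1 = 1; critical value at α = 0.05 is 3.841.
Since 0.021 < 3.841, we fail to reject the null hypothesis — the data are consistent with the 3:1 ratio.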